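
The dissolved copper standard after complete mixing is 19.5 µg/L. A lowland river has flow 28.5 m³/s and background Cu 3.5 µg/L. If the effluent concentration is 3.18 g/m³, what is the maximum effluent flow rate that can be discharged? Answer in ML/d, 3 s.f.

12.5 ML/d

3.5 µg/L = 0.0035 mg/L.
19.5 µg/L = 0.0195 mg/L.
Mass balance at complete mixing: C_std·(Q_w + Q_r) = Q_w·C_e + Q_r·C_b.
Rearranging, Q_w = Q_r·(C_std − C_b)/(C_e − C_std) = 28.5·(0.0195 − 0.0035) / (3.18 − 0.0195) = 0.1443 m³/s.
= 12.47 ML/d.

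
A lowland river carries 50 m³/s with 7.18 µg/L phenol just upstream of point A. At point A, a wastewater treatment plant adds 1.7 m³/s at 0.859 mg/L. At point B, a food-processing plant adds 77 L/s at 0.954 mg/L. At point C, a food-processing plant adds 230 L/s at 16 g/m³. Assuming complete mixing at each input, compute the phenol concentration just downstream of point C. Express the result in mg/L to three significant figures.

0.107 mg/L

7.18 µg/L = 0.00718 mg/L.
After input A: C = (50·0.00718 + 1.7·0.859) / 51.7 = 0.03519 mg/L.
77 L/s = 0.077 m³/s.
After input B: C = (51.7·0.03519 + 0.077·0.954) / 51.78 = 0.03656 mg/L.
230 L/s = 0.23 m³/s.
After input C: C = (51.78·0.03656 + 0.23·16) / 52.01 = 0.1072 mg/L.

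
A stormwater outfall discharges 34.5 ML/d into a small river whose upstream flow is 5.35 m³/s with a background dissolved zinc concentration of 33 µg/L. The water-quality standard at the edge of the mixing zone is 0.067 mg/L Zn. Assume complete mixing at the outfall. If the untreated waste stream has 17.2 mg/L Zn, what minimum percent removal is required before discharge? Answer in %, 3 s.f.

34.5 ML/d = 0.3993 m³/s.
33 µg/L = 0.033 mg/L.
Mass balance: 0.067·5.749 = 0.3993·Cₑ + 5.35·0.033.
Cₑ = (0.3852 − 0.1765) / 0.3993 = 0.5225 mg/L.
Required removal = 1 − 0.5225/17.2 = 96.96 %.

97.0 %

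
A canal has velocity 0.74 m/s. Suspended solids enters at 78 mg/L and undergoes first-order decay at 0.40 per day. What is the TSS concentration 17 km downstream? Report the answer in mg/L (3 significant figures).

70.1 mg/L

Travel time t = 17 km / 0.74 m/s = 1.7e+04/0.74 = 2.297e+04 s = 0.2659 d.
First-order decay: C = 78·exp(−0.40·0.2659) = 78·0.8991 = 70.13 mg/L.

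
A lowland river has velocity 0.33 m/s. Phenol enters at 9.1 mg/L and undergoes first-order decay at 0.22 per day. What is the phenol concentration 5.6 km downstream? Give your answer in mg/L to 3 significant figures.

8.72 mg/L

Travel time t = 5.6 km / 0.33 m/s = 5600/0.33 = 1.697e+04 s = 0.1964 d.
First-order decay: C = 9.1·exp(−0.22·0.1964) = 9.1·0.9577 = 8.715 mg/L.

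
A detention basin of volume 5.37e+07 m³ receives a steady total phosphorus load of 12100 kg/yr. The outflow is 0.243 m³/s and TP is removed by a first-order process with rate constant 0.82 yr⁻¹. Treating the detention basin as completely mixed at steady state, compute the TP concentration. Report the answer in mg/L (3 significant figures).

0.234 mg/L

Outflow Q = 0.243 m³/s × 3.156e+07 s/yr = 7.668e+06 m³/yr.
Steady-state CSTR mass balance: W = Q·C + k·V·C, so C = W/(Q + kV).
Q + kV = 7.668e+06 + 0.82·5.37e+07 = 5.17e+07 m³/yr.
C = 12100/5.17e+07 = 0.000234 kg/m³ = 0.234 mg/L.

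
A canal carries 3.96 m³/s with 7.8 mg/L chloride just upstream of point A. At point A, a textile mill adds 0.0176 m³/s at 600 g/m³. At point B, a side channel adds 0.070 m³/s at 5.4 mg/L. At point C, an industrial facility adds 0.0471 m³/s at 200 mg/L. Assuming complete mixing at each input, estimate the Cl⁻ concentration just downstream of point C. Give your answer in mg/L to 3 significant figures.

After input A: C = (3.96·7.8 + 0.0176·600) / 3.978 = 10.42 mg/L.
After input B: C = (3.978·10.42 + 0.07·5.4) / 4.048 = 10.33 mg/L.
After input C: C = (4.048·10.33 + 0.0471·200) / 4.095 = 12.52 mg/L.

12.5 mg/L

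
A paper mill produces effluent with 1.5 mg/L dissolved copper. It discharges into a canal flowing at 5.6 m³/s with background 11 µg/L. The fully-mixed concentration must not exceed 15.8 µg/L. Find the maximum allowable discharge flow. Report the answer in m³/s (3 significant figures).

0.0181 m³/s

11 µg/L = 0.011 mg/L.
15.8 µg/L = 0.0158 mg/L.
Mass balance at complete mixing: C_std·(Q_w + Q_r) = Q_w·C_e + Q_r·C_b.
Rearranging, Q_w = Q_r·(C_std − C_b)/(C_e − C_std) = 5.6·(0.0158 − 0.011) / (1.5 − 0.0158) = 0.01811 m³/s.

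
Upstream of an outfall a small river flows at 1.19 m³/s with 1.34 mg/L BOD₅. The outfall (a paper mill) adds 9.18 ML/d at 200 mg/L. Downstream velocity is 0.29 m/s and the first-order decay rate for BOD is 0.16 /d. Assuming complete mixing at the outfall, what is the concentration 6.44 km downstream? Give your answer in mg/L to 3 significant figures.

16.9 mg/L

9.18 ML/d = 0.1062 m³/s.
After complete mixing, C₀ = (0.1062·200 + 1.19·1.34) / 1.296 = 17.62 mg/L.
Travel time t = 6440 m / 0.29 m/s = 2.221e+04 s = 0.257 d.
C = 17.62·exp(−0.16·0.257) = 17.62·0.9597 = 16.91 mg/L.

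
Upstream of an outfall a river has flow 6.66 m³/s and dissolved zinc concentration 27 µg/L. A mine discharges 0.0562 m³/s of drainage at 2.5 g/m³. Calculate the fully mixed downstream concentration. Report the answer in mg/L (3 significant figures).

0.0477 mg/L

27 µg/L = 0.027 mg/L.
Flow-weighted mixing gives C = (0.0562·2.5 + 6.66·0.027) / (0.0562 + 6.66) = 0.3203/6.716 = 0.04769 mg/L.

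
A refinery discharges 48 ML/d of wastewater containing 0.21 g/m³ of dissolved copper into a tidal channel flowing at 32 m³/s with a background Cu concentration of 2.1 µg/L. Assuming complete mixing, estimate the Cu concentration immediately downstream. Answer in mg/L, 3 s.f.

0.00565 mg/L

48 ML/d = 0.5556 m³/s.
2.1 µg/L = 0.0021 mg/L.
By mass balance at complete mixing, C = (0.5556·0.21 + 32·0.0021) / (0.5556 + 32) = 0.1839/32.56 = 0.005648 mg/L.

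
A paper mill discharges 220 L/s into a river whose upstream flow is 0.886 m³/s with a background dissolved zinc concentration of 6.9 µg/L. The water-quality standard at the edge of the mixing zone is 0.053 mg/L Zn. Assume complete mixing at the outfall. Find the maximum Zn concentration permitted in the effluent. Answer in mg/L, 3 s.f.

0.239 mg/L

220 L/s = 0.22 m³/s.
6.9 µg/L = 0.0069 mg/L.
Mass balance: 0.053·1.106 = 0.22·Cₑ + 0.886·0.0069.
Cₑ = (0.05862 − 0.006113) / 0.22 = 0.2387 mg/L.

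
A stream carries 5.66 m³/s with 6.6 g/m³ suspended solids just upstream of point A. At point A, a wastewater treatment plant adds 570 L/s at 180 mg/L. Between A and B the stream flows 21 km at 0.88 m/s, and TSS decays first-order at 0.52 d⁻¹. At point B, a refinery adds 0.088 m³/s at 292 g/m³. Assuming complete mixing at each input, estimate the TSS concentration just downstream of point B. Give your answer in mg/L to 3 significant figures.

23.3 mg/L

570 L/s = 0.57 m³/s.
After input A: C = (5.66·6.6 + 0.57·180) / 6.23 = 22.46 mg/L.
Over the 21 km reach to input B (t = 2.386e+04 s = 0.2762 d), decay gives C = 22.46·exp(−0.52·0.2762) = 19.46 mg/L.
After input B: C = (6.23·19.46 + 0.088·292) / 6.318 = 23.26 mg/L.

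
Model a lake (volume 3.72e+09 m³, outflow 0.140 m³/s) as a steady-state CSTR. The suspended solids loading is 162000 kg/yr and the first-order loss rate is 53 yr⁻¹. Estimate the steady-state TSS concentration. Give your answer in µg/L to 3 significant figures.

Outflow Q = 0.140 m³/s × 3.156e+07 s/yr = 4.418e+06 m³/yr.
Steady-state CSTR mass balance: W = Q·C + k·V·C, so C = W/(Q + kV).
Q + kV = 4.418e+06 + 53·3.72e+09 = 1.972e+11 m³/yr.
C = 162000/1.972e+11 = 8.216e-07 kg/m³ = 0.0008216 mg/L = 0.8216 µg/L.

0.822 µg/L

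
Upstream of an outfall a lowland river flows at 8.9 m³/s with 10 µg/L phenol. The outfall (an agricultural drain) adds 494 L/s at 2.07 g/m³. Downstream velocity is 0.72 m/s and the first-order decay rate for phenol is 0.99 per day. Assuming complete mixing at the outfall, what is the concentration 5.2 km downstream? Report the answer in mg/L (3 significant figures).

0.109 mg/L

494 L/s = 0.494 m³/s.
10 µg/L = 0.01 mg/L.
After complete mixing, C₀ = (0.494·2.07 + 8.9·0.01) / 9.394 = 0.1183 mg/L.
Travel time t = 5200 m / 0.72 m/s = 7222 s = 0.08359 d.
C = 0.1183·exp(−0.99·0.08359) = 0.1183·0.9206 = 0.1089 mg/L.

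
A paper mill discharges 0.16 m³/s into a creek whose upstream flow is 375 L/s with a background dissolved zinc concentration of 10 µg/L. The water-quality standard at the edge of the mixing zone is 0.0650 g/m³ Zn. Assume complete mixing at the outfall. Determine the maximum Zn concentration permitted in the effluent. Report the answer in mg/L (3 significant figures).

375 L/s = 0.375 m³/s.
10 µg/L = 0.01 mg/L.
Mass balance: 0.065·0.535 = 0.16·Cₑ + 0.375·0.01.
Cₑ = (0.03478 − 0.00375) / 0.16 = 0.1939 mg/L.

0.194 mg/L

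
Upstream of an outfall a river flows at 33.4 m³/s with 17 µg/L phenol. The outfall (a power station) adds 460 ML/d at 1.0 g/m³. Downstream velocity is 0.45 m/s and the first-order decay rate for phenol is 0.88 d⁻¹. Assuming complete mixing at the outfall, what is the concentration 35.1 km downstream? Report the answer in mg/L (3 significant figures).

460 ML/d = 5.324 m³/s.
17 µg/L = 0.017 mg/L.
After complete mixing, C₀ = (5.324·1 + 33.4·0.017) / 38.72 = 0.1522 mg/L.
Travel time t = 3.51e+04 m / 0.45 m/s = 7.8e+04 s = 0.9028 d.
C = 0.1522·exp(−0.88·0.9028) = 0.1522·0.4518 = 0.06875 mg/L.

0.0687 mg/L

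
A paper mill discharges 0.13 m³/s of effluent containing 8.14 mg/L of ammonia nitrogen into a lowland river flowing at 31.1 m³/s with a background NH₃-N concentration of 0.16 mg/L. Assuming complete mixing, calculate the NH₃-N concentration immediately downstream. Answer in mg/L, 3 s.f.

0.193 mg/L

Conservation of mass across the mixing zone: C = (0.13·8.14 + 31.1·0.16) / (0.13 + 31.1) = 6.034/31.23 = 0.1932 mg/L.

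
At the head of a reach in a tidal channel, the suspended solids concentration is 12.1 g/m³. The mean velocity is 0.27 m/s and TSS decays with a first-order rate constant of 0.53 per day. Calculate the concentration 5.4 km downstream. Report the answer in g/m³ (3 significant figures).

Travel time t = 5.4 km / 0.27 m/s = 5400/0.27 = 2e+04 s = 0.2315 d.
First-order decay: C = 12.1·exp(−0.53·0.2315) = 12.1·0.8845 = 10.7 g/m³.

10.7 g/m³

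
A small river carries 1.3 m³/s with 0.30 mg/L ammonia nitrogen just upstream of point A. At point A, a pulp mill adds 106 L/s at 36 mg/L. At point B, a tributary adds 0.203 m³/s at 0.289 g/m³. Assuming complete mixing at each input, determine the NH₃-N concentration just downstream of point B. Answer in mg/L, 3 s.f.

106 L/s = 0.106 m³/s.
After input A: C = (1.3·0.3 + 0.106·36) / 1.406 = 2.991 mg/L.
After input B: C = (1.406·2.991 + 0.203·0.289) / 1.609 = 2.651 mg/L.

2.65 mg/L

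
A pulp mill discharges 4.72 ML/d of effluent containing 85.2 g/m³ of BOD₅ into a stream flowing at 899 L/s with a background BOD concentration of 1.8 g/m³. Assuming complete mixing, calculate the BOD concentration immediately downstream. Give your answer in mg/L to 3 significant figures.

4.72 ML/d = 0.05463 m³/s.
899 L/s = 0.899 m³/s.
Flow-weighted mixing gives C = (0.05463·85.2 + 0.899·1.8) / (0.05463 + 0.899) = 6.273/0.9536 = 6.578 mg/L.

6.58 mg/L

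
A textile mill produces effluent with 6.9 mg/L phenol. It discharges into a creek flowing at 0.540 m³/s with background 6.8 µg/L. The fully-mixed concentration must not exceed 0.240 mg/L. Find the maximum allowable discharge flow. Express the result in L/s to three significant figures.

6.8 µg/L = 0.0068 mg/L.
Mass balance at complete mixing: C_std·(Q_w + Q_r) = Q_w·C_e + Q_r·C_b.
Rearranging, Q_w = Q_r·(C_std − C_b)/(C_e − C_std) = 0.540·(0.24 − 0.0068) / (6.9 − 0.24) = 0.01891 m³/s.
= 18.91 L/s.

18.9 L/s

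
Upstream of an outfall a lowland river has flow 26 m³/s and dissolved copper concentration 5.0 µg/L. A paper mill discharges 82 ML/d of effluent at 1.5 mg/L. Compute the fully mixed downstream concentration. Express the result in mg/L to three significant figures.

82 ML/d = 0.9491 m³/s.
5.0 µg/L = 0.005 mg/L.
By mass balance at complete mixing, C = (0.9491·1.5 + 26·0.005) / (0.9491 + 26) = 1.554/26.95 = 0.05765 mg/L.

0.0576 mg/L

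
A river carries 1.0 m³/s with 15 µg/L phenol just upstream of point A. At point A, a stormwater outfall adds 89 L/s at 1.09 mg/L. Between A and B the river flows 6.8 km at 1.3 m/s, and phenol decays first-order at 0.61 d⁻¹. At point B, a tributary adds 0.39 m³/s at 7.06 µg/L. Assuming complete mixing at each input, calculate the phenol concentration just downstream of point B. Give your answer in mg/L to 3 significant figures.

15 µg/L = 0.015 mg/L.
89 L/s = 0.089 m³/s.
After input A: C = (1·0.015 + 0.089·1.09) / 1.089 = 0.1029 mg/L.
Over the 6.8 km reach to input B (t = 5231 s = 0.06054 d), decay gives C = 0.1029·exp(−0.61·0.06054) = 0.09913 mg/L.
7.06 µg/L = 0.00706 mg/L.
After input B: C = (1.089·0.09913 + 0.39·0.00706) / 1.479 = 0.07485 mg/L.

0.0748 mg/L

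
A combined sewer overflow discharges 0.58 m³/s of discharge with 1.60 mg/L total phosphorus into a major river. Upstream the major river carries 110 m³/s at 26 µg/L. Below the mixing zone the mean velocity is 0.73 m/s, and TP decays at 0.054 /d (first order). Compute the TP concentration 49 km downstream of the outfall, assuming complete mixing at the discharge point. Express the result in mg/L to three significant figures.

26 µg/L = 0.026 mg/L.
After complete mixing, C₀ = (0.58·1.6 + 110·0.026) / 110.6 = 0.03426 mg/L.
Travel time t = 4.9e+04 m / 0.73 m/s = 6.712e+04 s = 0.7769 d.
C = 0.03426·exp(−0.054·0.7769) = 0.03426·0.9589 = 0.03285 mg/L.

0.0328 mg/L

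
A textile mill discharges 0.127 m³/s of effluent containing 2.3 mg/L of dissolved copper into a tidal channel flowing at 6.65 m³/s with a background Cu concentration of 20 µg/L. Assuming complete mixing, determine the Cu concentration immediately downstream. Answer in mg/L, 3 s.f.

0.0627 mg/L

20 µg/L = 0.02 mg/L.
Flow-weighted mixing gives C = (0.127·2.3 + 6.65·0.02) / (0.127 + 6.65) = 0.4251/6.777 = 0.06273 mg/L.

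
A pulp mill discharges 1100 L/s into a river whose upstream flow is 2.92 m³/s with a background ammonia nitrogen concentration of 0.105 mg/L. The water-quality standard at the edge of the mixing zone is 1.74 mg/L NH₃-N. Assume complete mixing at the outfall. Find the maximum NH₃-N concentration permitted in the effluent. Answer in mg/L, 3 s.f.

6.08 mg/L

1100 L/s = 1.1 m³/s.
Mass balance: 1.74·4.02 = 1.1·Cₑ + 2.92·0.105.
Cₑ = (6.995 − 0.3066) / 1.1 = 6.08 mg/L.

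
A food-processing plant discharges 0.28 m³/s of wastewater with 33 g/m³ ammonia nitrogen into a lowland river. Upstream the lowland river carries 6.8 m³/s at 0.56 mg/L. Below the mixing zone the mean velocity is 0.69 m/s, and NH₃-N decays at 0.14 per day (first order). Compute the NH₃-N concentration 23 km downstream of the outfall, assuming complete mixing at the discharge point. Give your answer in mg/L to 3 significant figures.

1.75 mg/L

After complete mixing, C₀ = (0.28·33 + 6.8·0.56) / 7.08 = 1.843 mg/L.
Travel time t = 2.3e+04 m / 0.69 m/s = 3.333e+04 s = 0.3858 d.
C = 1.843·exp(−0.14·0.3858) = 1.843·0.9474 = 1.746 mg/L.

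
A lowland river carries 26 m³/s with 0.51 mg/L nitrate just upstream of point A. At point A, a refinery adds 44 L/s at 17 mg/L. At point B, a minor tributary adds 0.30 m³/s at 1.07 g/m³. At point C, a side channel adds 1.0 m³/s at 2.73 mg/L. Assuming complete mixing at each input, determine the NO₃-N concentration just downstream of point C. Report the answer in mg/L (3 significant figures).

0.624 mg/L

44 L/s = 0.044 m³/s.
After input A: C = (26·0.51 + 0.044·17) / 26.04 = 0.5379 mg/L.
After input B: C = (26.04·0.5379 + 0.3·1.07) / 26.34 = 0.5439 mg/L.
After input C: C = (26.34·0.5439 + 1·2.73) / 27.34 = 0.6239 mg/L.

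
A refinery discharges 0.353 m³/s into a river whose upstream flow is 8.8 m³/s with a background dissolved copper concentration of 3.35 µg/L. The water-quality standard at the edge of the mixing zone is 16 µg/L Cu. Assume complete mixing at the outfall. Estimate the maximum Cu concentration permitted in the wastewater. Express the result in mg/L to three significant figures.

0.331 mg/L

3.35 µg/L = 0.00335 mg/L.
16 µg/L = 0.016 mg/L.
Mass balance: 0.016·9.153 = 0.353·Cₑ + 8.8·0.00335.
Cₑ = (0.1464 − 0.02948) / 0.353 = 0.3314 mg/L.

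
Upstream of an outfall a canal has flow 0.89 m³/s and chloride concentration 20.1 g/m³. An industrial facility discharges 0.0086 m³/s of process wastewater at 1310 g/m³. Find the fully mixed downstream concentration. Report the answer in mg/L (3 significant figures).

Flow-weighted mixing gives C = (0.0086·1310 + 0.89·20.1) / (0.0086 + 0.89) = 29.16/0.8986 = 32.44 mg/L.

32.4 mg/L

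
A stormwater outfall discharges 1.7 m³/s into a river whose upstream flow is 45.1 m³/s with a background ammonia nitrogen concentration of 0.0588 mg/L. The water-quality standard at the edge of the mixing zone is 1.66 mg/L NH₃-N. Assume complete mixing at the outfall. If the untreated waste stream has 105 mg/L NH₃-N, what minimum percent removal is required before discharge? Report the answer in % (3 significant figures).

Mass balance: 1.66·46.8 = 1.7·Cₑ + 45.1·0.0588.
Cₑ = (77.69 − 2.652) / 1.7 = 44.14 mg/L.
Required removal = 1 − 44.14/105 = 57.96 %.

58.0 %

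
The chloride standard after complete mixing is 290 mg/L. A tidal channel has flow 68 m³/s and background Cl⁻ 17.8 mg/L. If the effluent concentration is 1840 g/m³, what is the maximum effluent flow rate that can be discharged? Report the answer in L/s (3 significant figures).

11900 L/s

Mass balance at complete mixing: C_std·(Q_w + Q_r) = Q_w·C_e + Q_r·C_b.
Rearranging, Q_w = Q_r·(C_std − C_b)/(C_e − C_std) = 68·(290 − 17.8) / (1840 − 290) = 11.94 m³/s.
= 1.194e+04 L/s.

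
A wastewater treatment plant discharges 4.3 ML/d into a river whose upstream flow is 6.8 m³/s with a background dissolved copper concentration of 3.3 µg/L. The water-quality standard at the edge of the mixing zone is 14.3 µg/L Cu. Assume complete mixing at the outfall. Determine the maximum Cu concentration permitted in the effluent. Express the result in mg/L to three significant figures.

4.3 ML/d = 0.04977 m³/s.
3.3 µg/L = 0.0033 mg/L.
14.3 µg/L = 0.0143 mg/L.
Mass balance: 0.0143·6.85 = 0.04977·Cₑ + 6.8·0.0033.
Cₑ = (0.09795 − 0.02244) / 0.04977 = 1.517 mg/L.

1.52 mg/L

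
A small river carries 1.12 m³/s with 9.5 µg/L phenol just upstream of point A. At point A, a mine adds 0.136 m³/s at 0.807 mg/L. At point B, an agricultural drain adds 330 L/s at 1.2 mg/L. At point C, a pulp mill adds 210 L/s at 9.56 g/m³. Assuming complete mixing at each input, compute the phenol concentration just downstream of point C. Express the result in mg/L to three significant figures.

9.5 µg/L = 0.0095 mg/L.
After input A: C = (1.12·0.0095 + 0.136·0.807) / 1.256 = 0.09585 mg/L.
330 L/s = 0.33 m³/s.
After input B: C = (1.256·0.09585 + 0.33·1.2) / 1.586 = 0.3256 mg/L.
210 L/s = 0.21 m³/s.
After input C: C = (1.586·0.3256 + 0.21·9.56) / 1.796 = 1.405 mg/L.

1.41 mg/L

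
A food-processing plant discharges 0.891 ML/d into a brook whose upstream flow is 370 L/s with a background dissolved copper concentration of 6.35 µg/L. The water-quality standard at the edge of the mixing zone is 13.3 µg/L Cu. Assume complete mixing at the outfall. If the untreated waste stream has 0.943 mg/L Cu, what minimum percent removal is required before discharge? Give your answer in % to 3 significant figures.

0.891 ML/d = 0.01031 m³/s.
370 L/s = 0.37 m³/s.
6.35 µg/L = 0.00635 mg/L.
13.3 µg/L = 0.0133 mg/L.
Mass balance: 0.0133·0.3803 = 0.01031·Cₑ + 0.37·0.00635.
Cₑ = (0.005058 − 0.00235) / 0.01031 = 0.2627 mg/L.
Required removal = 1 − 0.2627/0.943 = 72.15 %.

72.1 %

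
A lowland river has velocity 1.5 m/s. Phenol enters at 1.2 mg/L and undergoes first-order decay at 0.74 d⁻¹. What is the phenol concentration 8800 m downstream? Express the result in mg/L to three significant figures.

Travel time t = 8800 m / 1.5 m/s = 8800/1.5 = 5867 s = 0.0679 d.
First-order decay: C = 1.2·exp(−0.74·0.0679) = 1.2·0.951 = 1.141 mg/L.

1.14 mg/L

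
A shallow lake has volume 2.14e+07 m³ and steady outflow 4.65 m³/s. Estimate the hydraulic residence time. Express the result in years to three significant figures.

Q = 4.65 m³/s × 3.156e+07 s/yr = 1.467e+08 m³/yr.
Hydraulic residence time τ = V/Q = 2.14e+07/1.467e+08 = 0.1458 yr.

0.146 yr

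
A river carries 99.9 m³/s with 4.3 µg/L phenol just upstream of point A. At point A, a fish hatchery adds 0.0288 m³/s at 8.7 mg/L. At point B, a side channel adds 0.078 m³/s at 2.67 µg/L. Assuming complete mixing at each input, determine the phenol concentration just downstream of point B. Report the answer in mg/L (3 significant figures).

4.3 µg/L = 0.0043 mg/L.
After input A: C = (99.9·0.0043 + 0.0288·8.7) / 99.93 = 0.006806 mg/L.
2.67 µg/L = 0.00267 mg/L.
After input B: C = (99.93·0.006806 + 0.078·0.00267) / 100 = 0.006803 mg/L.

0.00680 mg/L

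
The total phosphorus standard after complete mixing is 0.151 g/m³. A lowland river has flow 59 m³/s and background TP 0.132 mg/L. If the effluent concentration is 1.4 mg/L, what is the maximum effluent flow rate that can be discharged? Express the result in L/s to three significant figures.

Mass balance at complete mixing: C_std·(Q_w + Q_r) = Q_w·C_e + Q_r·C_b.
Rearranging, Q_w = Q_r·(C_std − C_b)/(C_e − C_std) = 59·(0.151 − 0.132) / (1.4 − 0.151) = 0.8975 m³/s.
= 897.5 L/s.

898 L/s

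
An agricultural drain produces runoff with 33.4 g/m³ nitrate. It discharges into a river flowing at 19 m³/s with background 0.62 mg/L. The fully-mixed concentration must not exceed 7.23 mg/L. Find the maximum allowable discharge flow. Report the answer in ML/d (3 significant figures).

415 ML/d

Mass balance at complete mixing: C_std·(Q_w + Q_r) = Q_w·C_e + Q_r·C_b.
Rearranging, Q_w = Q_r·(C_std − C_b)/(C_e − C_std) = 19·(7.23 − 0.62) / (33.4 − 7.23) = 4.799 m³/s.
= 414.6 ML/d.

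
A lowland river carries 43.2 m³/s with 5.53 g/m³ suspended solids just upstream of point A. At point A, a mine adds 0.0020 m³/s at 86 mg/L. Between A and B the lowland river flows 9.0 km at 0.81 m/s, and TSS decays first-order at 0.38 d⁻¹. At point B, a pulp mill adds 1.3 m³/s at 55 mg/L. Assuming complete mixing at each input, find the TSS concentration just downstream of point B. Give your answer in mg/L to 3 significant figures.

After input A: C = (43.2·5.53 + 0.002·86) / 43.2 = 5.534 mg/L.
Over the 9.0 km reach to input B (t = 1.111e+04 s = 0.1286 d), decay gives C = 5.534·exp(−0.38·0.1286) = 5.27 mg/L.
After input B: C = (43.2·5.27 + 1.3·55) / 44.5 = 6.723 mg/L.

6.72 mg/L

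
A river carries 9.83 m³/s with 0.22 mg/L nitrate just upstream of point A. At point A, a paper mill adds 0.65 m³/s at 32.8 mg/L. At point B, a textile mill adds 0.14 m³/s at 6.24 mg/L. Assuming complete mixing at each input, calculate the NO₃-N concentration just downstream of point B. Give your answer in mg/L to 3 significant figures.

After input A: C = (9.83·0.22 + 0.65·32.8) / 10.48 = 2.241 mg/L.
After input B: C = (10.48·2.241 + 0.14·6.24) / 10.62 = 2.293 mg/L.

2.29 mg/L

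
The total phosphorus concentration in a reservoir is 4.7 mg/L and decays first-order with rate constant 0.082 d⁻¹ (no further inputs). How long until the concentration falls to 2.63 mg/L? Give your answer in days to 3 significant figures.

7.08 d

t = ln(C₀/C)/k = ln(4.7/2.63)/0.082 = 0.5806/0.082 = 7.08 d.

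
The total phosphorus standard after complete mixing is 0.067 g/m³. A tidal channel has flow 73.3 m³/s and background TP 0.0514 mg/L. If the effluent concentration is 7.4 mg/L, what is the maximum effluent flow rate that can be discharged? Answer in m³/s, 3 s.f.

Mass balance at complete mixing: C_std·(Q_w + Q_r) = Q_w·C_e + Q_r·C_b.
Rearranging, Q_w = Q_r·(C_std − C_b)/(C_e − C_std) = 73.3·(0.067 − 0.0514) / (7.4 − 0.067) = 0.1559 m³/s.

0.156 m³/s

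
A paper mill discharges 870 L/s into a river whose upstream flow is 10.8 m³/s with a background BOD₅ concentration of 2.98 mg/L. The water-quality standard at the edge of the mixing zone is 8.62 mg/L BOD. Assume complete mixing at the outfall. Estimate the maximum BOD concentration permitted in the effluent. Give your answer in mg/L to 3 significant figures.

78.6 mg/L

870 L/s = 0.87 m³/s.
Mass balance: 8.62·11.67 = 0.87·Cₑ + 10.8·2.98.
Cₑ = (100.6 − 32.18) / 0.87 = 78.63 mg/L.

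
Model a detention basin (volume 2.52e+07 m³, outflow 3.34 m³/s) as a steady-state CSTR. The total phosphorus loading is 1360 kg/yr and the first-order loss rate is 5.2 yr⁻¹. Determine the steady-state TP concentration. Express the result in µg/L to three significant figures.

Outflow Q = 3.34 m³/s × 3.156e+07 s/yr = 1.054e+08 m³/yr.
Steady-state CSTR mass balance: W = Q·C + k·V·C, so C = W/(Q + kV).
Q + kV = 1.054e+08 + 5.2·2.52e+07 = 2.364e+08 m³/yr.
C = 1360/2.364e+08 = 5.752e-06 kg/m³ = 0.005752 mg/L = 5.752 µg/L.

5.75 µg/L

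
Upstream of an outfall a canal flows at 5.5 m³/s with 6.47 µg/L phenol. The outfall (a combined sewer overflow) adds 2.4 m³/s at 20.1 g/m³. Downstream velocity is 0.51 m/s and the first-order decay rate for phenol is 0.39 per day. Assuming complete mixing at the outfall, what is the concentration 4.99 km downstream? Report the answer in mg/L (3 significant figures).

6.47 µg/L = 0.00647 mg/L.
After complete mixing, C₀ = (2.4·20.1 + 5.5·0.00647) / 7.9 = 6.111 mg/L.
Travel time t = 4990 m / 0.51 m/s = 9784 s = 0.1132 d.
C = 6.111·exp(−0.39·0.1132) = 6.111·0.9568 = 5.847 mg/L.

5.85 mg/L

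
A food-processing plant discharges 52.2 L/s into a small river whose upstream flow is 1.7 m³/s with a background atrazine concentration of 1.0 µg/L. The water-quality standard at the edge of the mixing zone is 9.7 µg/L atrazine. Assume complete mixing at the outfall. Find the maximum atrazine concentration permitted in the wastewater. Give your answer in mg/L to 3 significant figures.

0.293 mg/L

52.2 L/s = 0.0522 m³/s.
1.0 µg/L = 0.001 mg/L.
9.7 µg/L = 0.0097 mg/L.
Mass balance: 0.0097·1.752 = 0.0522·Cₑ + 1.7·0.001.
Cₑ = (0.017 − 0.0017) / 0.0522 = 0.293 mg/L.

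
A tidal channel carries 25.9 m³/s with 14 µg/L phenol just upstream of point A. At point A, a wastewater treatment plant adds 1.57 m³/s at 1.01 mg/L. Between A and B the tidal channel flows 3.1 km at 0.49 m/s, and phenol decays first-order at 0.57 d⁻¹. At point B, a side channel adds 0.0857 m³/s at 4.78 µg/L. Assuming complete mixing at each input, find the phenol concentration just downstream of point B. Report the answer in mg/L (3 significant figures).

14 µg/L = 0.014 mg/L.
After input A: C = (25.9·0.014 + 1.57·1.01) / 27.47 = 0.07092 mg/L.
Over the 3.1 km reach to input B (t = 6327 s = 0.07322 d), decay gives C = 0.07092·exp(−0.57·0.07322) = 0.06803 mg/L.
4.78 µg/L = 0.00478 mg/L.
After input B: C = (27.47·0.06803 + 0.0857·0.00478) / 27.56 = 0.06783 mg/L.

0.0678 mg/L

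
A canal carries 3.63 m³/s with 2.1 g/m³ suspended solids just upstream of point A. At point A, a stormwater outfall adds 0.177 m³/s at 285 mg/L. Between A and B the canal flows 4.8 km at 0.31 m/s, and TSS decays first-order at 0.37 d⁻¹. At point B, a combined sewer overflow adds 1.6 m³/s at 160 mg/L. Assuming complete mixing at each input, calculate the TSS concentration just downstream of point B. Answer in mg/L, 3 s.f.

After input A: C = (3.63·2.1 + 0.177·285) / 3.807 = 15.25 mg/L.
Over the 4.8 km reach to input B (t = 1.548e+04 s = 0.1792 d), decay gives C = 15.25·exp(−0.37·0.1792) = 14.27 mg/L.
After input B: C = (3.807·14.27 + 1.6·160) / 5.407 = 57.4 mg/L.

57.4 mg/L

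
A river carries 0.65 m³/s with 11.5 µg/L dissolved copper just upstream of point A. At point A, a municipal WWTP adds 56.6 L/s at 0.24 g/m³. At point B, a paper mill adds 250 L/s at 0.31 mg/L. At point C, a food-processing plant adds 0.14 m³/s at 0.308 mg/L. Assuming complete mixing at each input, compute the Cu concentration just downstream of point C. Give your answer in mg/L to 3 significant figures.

11.5 µg/L = 0.0115 mg/L.
56.6 L/s = 0.0566 m³/s.
After input A: C = (0.65·0.0115 + 0.0566·0.24) / 0.7066 = 0.0298 mg/L.
250 L/s = 0.25 m³/s.
After input B: C = (0.7066·0.0298 + 0.25·0.31) / 0.9566 = 0.103 mg/L.
After input C: C = (0.9566·0.103 + 0.14·0.308) / 1.097 = 0.1292 mg/L.

0.129 mg/L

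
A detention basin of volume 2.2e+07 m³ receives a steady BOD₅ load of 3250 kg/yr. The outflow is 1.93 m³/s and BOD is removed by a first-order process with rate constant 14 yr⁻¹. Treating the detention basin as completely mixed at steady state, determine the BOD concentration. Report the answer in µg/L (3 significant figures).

8.81 µg/L

Outflow Q = 1.93 m³/s × 3.156e+07 s/yr = 6.091e+07 m³/yr.
Steady-state CSTR mass balance: W = Q·C + k·V·C, so C = W/(Q + kV).
Q + kV = 6.091e+07 + 14·2.2e+07 = 3.689e+08 m³/yr.
C = 3250/3.689e+08 = 8.81e-06 kg/m³ = 0.00881 mg/L = 8.81 µg/L.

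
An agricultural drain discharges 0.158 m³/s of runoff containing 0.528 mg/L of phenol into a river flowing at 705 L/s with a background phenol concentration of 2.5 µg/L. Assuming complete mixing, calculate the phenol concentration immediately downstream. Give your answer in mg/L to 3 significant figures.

0.0987 mg/L

705 L/s = 0.705 m³/s.
2.5 µg/L = 0.0025 mg/L.
By mass balance at complete mixing, C = (0.158·0.528 + 0.705·0.0025) / (0.158 + 0.705) = 0.08519/0.863 = 0.09871 mg/L.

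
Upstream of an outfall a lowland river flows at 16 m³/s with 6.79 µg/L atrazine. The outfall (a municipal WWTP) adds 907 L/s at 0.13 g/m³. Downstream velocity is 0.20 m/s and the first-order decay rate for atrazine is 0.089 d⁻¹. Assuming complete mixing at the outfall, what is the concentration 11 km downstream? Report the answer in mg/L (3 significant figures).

907 L/s = 0.907 m³/s.
6.79 µg/L = 0.00679 mg/L.
After complete mixing, C₀ = (0.907·0.13 + 16·0.00679) / 16.91 = 0.0134 mg/L.
Travel time t = 1.1e+04 m / 0.20 m/s = 5.5e+04 s = 0.6366 d.
C = 0.0134·exp(−0.089·0.6366) = 0.0134·0.9449 = 0.01266 mg/L.

0.0127 mg/L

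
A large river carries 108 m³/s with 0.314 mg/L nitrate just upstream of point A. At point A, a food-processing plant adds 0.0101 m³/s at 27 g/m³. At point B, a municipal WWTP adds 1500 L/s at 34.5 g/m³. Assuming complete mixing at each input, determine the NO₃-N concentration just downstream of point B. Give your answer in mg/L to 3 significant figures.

After input A: C = (108·0.314 + 0.0101·27) / 108 = 0.3165 mg/L.
1500 L/s = 1.5 m³/s.
After input B: C = (108·0.3165 + 1.5·34.5) / 109.5 = 0.7847 mg/L.

0.785 mg/L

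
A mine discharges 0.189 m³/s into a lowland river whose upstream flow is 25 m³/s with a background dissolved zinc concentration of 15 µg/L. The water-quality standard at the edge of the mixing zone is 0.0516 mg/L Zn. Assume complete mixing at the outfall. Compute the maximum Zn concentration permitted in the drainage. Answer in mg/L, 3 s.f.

4.89 mg/L

15 µg/L = 0.015 mg/L.
Mass balance: 0.0516·25.19 = 0.189·Cₑ + 25·0.015.
Cₑ = (1.3 − 0.375) / 0.189 = 4.893 mg/L.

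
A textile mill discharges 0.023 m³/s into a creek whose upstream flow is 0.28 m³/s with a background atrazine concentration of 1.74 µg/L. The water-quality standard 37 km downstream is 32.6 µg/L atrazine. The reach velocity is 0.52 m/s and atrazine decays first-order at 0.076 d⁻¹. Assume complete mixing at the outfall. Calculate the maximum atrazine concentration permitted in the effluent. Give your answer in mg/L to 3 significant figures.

1.74 µg/L = 0.00174 mg/L.
32.6 µg/L = 0.0326 mg/L.
Travel time to the compliance point: t = 3.7e+04/0.52 = 7.115e+04 s = 0.8235 d; decay factor exp(−0.076·0.8235) = 0.9393.
So the concentration just after mixing may be at most 0.0326/0.9393 = 0.03471 mg/L.
Mass balance: 0.03471·0.303 = 0.023·Cₑ + 0.28·0.00174.
Cₑ = (0.01052 − 0.0004872) / 0.023 = 0.436 mg/L.

0.436 mg/L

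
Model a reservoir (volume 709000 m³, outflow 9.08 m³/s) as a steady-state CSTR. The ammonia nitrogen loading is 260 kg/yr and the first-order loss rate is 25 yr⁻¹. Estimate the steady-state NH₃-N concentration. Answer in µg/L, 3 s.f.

0.855 µg/L

Outflow Q = 9.08 m³/s × 3.156e+07 s/yr = 2.865e+08 m³/yr.
Steady-state CSTR mass balance: W = Q·C + k·V·C, so C = W/(Q + kV).
Q + kV = 2.865e+08 + 25·709000 = 3.043e+08 m³/yr.
C = 260/3.043e+08 = 8.545e-07 kg/m³ = 0.0008545 mg/L = 0.8545 µg/L.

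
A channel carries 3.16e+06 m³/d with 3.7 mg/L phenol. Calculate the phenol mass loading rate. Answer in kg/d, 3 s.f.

11700 kg/d

3.16e+06 m³/d = 36.57 m³/s.
Mass flux = Q·C = 36.57 m³/s × 3.7 g/m³ = 135.3 g/s.
= 135.3 g/s × 86.4 = 1.169e+04 kg/d.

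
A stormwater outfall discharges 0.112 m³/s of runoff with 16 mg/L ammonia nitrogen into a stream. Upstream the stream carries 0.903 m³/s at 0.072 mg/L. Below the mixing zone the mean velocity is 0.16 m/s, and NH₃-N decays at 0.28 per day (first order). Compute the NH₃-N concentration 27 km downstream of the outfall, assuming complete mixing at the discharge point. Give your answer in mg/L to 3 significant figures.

After complete mixing, C₀ = (0.112·16 + 0.903·0.072) / 1.015 = 1.83 mg/L.
Travel time t = 2.7e+04 m / 0.16 m/s = 1.688e+05 s = 1.953 d.
C = 1.83·exp(−0.28·1.953) = 1.83·0.5788 = 1.059 mg/L.

1.06 mg/L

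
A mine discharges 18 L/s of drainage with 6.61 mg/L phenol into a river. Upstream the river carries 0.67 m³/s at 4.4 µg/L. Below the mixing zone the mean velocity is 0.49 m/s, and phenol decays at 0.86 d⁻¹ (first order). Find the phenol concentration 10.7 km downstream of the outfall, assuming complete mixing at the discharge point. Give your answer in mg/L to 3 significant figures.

0.143 mg/L

18 L/s = 0.018 m³/s.
4.4 µg/L = 0.0044 mg/L.
After complete mixing, C₀ = (0.018·6.61 + 0.67·0.0044) / 0.688 = 0.1772 mg/L.
Travel time t = 1.07e+04 m / 0.49 m/s = 2.184e+04 s = 0.2527 d.
C = 0.1772·exp(−0.86·0.2527) = 0.1772·0.8046 = 0.1426 mg/L.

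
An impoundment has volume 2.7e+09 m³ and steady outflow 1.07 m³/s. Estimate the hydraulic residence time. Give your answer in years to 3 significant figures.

80.0 yr

Q = 1.07 m³/s × 3.156e+07 s/yr = 3.377e+07 m³/yr.
Hydraulic residence time τ = V/Q = 2.7e+09/3.377e+07 = 79.96 yr.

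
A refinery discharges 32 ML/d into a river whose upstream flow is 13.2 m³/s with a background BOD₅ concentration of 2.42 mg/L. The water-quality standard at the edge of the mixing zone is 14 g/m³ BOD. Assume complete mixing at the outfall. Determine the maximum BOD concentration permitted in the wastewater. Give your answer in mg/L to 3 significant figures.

427 mg/L

32 ML/d = 0.3704 m³/s.
Mass balance: 14·13.57 = 0.3704·Cₑ + 13.2·2.42.
Cₑ = (190 − 31.94) / 0.3704 = 426.7 mg/L.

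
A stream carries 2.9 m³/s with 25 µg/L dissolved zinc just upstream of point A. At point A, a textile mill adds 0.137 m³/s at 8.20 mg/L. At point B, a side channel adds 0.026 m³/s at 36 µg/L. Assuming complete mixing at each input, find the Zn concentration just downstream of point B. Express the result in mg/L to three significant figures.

25 µg/L = 0.025 mg/L.
After input A: C = (2.9·0.025 + 0.137·8.2) / 3.037 = 0.3938 mg/L.
36 µg/L = 0.036 mg/L.
After input B: C = (3.037·0.3938 + 0.026·0.036) / 3.063 = 0.3907 mg/L.

0.391 mg/L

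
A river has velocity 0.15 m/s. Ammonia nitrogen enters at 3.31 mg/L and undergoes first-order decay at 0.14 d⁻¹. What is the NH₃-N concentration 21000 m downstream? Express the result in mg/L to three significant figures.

2.64 mg/L

Travel time t = 21000 m / 0.15 m/s = 2.1e+04/0.15 = 1.4e+05 s = 1.62 d.
First-order decay: C = 3.31·exp(−0.14·1.62) = 3.31·0.797 = 2.638 mg/L.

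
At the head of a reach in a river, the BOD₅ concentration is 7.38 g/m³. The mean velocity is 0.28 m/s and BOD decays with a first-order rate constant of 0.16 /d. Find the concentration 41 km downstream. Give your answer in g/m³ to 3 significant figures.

Travel time t = 41 km / 0.28 m/s = 4.1e+04/0.28 = 1.464e+05 s = 1.695 d.
First-order decay: C = 7.38·exp(−0.16·1.695) = 7.38·0.7625 = 5.627 g/m³.

5.63 g/m³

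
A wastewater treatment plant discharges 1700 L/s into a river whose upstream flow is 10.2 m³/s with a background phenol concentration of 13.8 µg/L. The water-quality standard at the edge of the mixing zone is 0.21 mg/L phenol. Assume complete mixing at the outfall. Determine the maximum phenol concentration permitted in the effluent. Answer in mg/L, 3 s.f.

1700 L/s = 1.7 m³/s.
13.8 µg/L = 0.0138 mg/L.
Mass balance: 0.21·11.9 = 1.7·Cₑ + 10.2·0.0138.
Cₑ = (2.499 − 0.1408) / 1.7 = 1.387 mg/L.

1.39 mg/L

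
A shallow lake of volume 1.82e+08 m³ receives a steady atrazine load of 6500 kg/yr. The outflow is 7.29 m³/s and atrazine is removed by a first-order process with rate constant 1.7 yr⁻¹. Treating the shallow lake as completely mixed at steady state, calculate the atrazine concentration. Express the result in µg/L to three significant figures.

Outflow Q = 7.29 m³/s × 3.156e+07 s/yr = 2.301e+08 m³/yr.
Steady-state CSTR mass balance: W = Q·C + k·V·C, so C = W/(Q + kV).
Q + kV = 2.301e+08 + 1.7·1.82e+08 = 5.395e+08 m³/yr.
C = 6500/5.395e+08 = 1.205e-05 kg/m³ = 0.01205 mg/L = 12.05 µg/L.

12.0 µg/L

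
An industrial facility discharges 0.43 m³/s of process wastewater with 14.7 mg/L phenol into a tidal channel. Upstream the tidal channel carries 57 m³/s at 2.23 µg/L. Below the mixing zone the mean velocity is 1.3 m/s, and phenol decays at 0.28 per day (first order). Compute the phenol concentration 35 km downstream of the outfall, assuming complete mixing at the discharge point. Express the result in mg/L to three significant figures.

2.23 µg/L = 0.00223 mg/L.
After complete mixing, C₀ = (0.43·14.7 + 57·0.00223) / 57.43 = 0.1123 mg/L.
Travel time t = 3.5e+04 m / 1.3 m/s = 2.692e+04 s = 0.3116 d.
C = 0.1123·exp(−0.28·0.3116) = 0.1123·0.9164 = 0.1029 mg/L.

0.103 mg/L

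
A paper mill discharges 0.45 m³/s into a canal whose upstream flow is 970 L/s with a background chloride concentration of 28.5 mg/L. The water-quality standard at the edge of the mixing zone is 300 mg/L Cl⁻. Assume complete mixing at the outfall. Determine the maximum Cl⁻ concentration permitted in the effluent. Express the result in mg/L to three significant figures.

885 mg/L

970 L/s = 0.97 m³/s.
Mass balance: 300·1.42 = 0.45·Cₑ + 0.97·28.5.
Cₑ = (426 − 27.64) / 0.45 = 885.2 mg/L.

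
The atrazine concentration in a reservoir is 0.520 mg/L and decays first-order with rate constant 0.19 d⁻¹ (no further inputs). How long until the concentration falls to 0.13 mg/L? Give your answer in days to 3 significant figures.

t = ln(C₀/C)/k = ln(0.520/0.13)/0.19 = 1.386/0.19 = 7.296 d.

7.30 d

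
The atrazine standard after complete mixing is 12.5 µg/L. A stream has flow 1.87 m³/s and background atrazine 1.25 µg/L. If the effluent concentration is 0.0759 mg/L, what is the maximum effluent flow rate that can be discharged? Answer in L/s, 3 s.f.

1.25 µg/L = 0.00125 mg/L.
12.5 µg/L = 0.0125 mg/L.
Mass balance at complete mixing: C_std·(Q_w + Q_r) = Q_w·C_e + Q_r·C_b.
Rearranging, Q_w = Q_r·(C_std − C_b)/(C_e − C_std) = 1.87·(0.0125 − 0.00125) / (0.0759 − 0.0125) = 0.3318 m³/s.
= 331.8 L/s.

332 L/s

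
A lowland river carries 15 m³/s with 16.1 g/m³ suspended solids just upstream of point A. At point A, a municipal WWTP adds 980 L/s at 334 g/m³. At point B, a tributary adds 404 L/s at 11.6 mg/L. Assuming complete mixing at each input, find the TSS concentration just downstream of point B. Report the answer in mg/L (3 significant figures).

980 L/s = 0.98 m³/s.
After input A: C = (15·16.1 + 0.98·334) / 15.98 = 35.6 mg/L.
404 L/s = 0.404 m³/s.
After input B: C = (15.98·35.6 + 0.404·11.6) / 16.38 = 35 mg/L.

35.0 mg/L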